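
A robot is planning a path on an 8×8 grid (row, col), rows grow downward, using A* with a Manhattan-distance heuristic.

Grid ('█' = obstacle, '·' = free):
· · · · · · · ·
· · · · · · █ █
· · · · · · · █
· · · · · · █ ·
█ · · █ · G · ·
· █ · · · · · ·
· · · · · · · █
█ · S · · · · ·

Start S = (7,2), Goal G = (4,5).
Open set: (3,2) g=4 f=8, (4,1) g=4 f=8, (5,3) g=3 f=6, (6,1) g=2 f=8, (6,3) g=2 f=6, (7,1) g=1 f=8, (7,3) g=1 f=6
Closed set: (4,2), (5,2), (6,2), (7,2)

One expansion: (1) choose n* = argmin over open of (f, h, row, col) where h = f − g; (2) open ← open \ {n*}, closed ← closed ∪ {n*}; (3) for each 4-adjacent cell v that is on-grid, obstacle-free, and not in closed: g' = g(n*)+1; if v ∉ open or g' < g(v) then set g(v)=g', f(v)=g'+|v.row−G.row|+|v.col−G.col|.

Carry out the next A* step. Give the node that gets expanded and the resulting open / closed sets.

step 1: expand (5,3) (f=6, h=3) → closed; open now [(3,2) g=4 f=8, (4,1) g=4 f=8, (5,4) g=4 f=6, (6,1) g=2 f=8, (6,3) g=2 f=6, (7,1) g=1 f=8, (7,3) g=1 f=6]

expanded=(5,3); open=[(3,2) g=4 f=8, (4,1) g=4 f=8, (5,4) g=4 f=6, (6,1) g=2 f=8, (6,3) g=2 f=6, (7,1) g=1 f=8, (7,3) g=1 f=6]; closed=[(4,2), (5,2), (5,3), (6,2), (7,2)]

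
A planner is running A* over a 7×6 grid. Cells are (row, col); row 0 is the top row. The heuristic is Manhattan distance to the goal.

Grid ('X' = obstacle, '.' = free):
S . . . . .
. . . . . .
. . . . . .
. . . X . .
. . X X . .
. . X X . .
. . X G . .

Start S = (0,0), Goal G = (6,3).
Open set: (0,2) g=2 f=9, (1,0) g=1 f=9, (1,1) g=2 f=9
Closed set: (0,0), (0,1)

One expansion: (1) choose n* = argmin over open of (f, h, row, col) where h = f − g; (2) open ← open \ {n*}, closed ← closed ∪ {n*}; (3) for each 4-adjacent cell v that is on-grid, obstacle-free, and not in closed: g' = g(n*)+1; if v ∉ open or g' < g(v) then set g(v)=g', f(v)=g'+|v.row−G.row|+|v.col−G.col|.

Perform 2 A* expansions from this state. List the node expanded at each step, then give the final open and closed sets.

order=[(0,2) → (0,3)]; open=[(0,4) g=4 f=11, (1,0) g=1 f=9, (1,1) g=2 f=9, (1,2) g=3 f=9, (1,3) g=4 f=9]; closed=[(0,0), (0,1), (0,2), (0,3)]

step 1: expand (0,2) (f=9, h=7) → closed; open now [(0,3) g=3 f=9, (1,0) g=1 f=9, (1,1) g=2 f=9, (1,2) g=3 f=9]
step 2: expand (0,3) (f=9, h=6) → closed; open now [(0,4) g=4 f=11, (1,0) g=1 f=9, (1,1) g=2 f=9, (1,2) g=3 f=9, (1,3) g=4 f=9]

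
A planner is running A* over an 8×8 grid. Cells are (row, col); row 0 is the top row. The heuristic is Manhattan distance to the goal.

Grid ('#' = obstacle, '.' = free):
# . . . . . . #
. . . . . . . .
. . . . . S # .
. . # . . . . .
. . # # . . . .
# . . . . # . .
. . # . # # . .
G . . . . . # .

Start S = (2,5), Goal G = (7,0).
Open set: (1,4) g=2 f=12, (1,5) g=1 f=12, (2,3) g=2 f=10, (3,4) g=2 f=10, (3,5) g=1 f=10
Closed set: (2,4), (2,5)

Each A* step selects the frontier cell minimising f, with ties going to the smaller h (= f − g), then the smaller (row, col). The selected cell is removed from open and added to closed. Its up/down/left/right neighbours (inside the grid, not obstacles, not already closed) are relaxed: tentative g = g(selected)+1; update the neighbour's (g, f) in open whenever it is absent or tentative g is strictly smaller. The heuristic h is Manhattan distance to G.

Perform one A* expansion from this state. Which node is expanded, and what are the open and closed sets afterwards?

expanded=(2,3); open=[(1,3) g=3 f=12, (1,4) g=2 f=12, (1,5) g=1 f=12, (2,2) g=3 f=10, (3,3) g=3 f=10, (3,4) g=2 f=10, (3,5) g=1 f=10]; closed=[(2,3), (2,4), (2,5)]

step 1: expand (2,3) (f=10, h=8) → closed; open now [(1,3) g=3 f=12, (1,4) g=2 f=12, (1,5) g=1 f=12, (2,2) g=3 f=10, (3,3) g=3 f=10, (3,4) g=2 f=10, (3,5) g=1 f=10]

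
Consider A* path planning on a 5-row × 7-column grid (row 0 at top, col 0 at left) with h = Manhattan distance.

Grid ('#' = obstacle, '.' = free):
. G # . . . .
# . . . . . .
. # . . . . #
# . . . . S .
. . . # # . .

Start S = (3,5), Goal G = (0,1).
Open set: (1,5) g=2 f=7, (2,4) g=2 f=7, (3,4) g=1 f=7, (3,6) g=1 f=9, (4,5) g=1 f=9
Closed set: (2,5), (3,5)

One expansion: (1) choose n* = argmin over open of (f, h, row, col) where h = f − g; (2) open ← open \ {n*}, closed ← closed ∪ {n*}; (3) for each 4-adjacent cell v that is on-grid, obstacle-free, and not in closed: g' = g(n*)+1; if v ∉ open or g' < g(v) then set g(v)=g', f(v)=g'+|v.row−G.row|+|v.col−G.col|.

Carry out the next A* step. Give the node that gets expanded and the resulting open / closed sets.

expanded=(1,5); open=[(0,5) g=3 f=7, (1,4) g=3 f=7, (1,6) g=3 f=9, (2,4) g=2 f=7, (3,4) g=1 f=7, (3,6) g=1 f=9, (4,5) g=1 f=9]; closed=[(1,5), (2,5), (3,5)]

step 1: expand (1,5) (f=7, h=5) → closed; open now [(0,5) g=3 f=7, (1,4) g=3 f=7, (1,6) g=3 f=9, (2,4) g=2 f=7, (3,4) g=1 f=7, (3,6) g=1 f=9, (4,5) g=1 f=9]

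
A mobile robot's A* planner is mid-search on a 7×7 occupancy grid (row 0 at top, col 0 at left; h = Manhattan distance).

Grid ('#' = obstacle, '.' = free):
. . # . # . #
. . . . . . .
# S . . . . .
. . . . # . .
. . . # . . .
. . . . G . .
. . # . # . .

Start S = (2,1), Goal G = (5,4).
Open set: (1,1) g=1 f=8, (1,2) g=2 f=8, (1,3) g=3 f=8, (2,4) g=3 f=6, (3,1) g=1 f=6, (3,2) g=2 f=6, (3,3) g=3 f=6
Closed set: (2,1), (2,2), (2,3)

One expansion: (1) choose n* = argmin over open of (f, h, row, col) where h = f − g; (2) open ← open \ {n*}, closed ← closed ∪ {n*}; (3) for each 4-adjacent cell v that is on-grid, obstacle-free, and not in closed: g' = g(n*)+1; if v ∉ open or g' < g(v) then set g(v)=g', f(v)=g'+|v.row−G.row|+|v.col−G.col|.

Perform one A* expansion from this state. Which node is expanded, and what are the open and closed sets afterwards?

step 1: expand (2,4) (f=6, h=3) → closed; open now [(1,1) g=1 f=8, (1,2) g=2 f=8, (1,3) g=3 f=8, (1,4) g=4 f=8, (2,5) g=4 f=8, (3,1) g=1 f=6, (3,2) g=2 f=6, (3,3) g=3 f=6]

expanded=(2,4); open=[(1,1) g=1 f=8, (1,2) g=2 f=8, (1,3) g=3 f=8, (1,4) g=4 f=8, (2,5) g=4 f=8, (3,1) g=1 f=6, (3,2) g=2 f=6, (3,3) g=3 f=6]; closed=[(2,1), (2,2), (2,3), (2,4)]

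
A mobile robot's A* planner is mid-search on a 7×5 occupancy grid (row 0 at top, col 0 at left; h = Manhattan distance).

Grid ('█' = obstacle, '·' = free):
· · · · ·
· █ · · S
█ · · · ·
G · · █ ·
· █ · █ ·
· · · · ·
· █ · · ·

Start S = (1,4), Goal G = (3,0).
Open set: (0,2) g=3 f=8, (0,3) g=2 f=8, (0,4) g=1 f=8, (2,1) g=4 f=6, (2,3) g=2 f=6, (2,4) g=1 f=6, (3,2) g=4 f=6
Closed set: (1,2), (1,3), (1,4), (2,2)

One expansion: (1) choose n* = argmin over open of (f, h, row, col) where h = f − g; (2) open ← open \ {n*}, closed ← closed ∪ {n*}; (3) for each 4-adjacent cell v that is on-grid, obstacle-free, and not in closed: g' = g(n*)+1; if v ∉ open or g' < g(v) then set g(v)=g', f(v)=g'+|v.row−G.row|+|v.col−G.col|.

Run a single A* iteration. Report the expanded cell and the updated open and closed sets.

expanded=(2,1); open=[(0,2) g=3 f=8, (0,3) g=2 f=8, (0,4) g=1 f=8, (2,3) g=2 f=6, (2,4) g=1 f=6, (3,1) g=5 f=6, (3,2) g=4 f=6]; closed=[(1,2), (1,3), (1,4), (2,1), (2,2)]

step 1: expand (2,1) (f=6, h=2) → closed; open now [(0,2) g=3 f=8, (0,3) g=2 f=8, (0,4) g=1 f=8, (2,3) g=2 f=6, (2,4) g=1 f=6, (3,1) g=5 f=6, (3,2) g=4 f=6]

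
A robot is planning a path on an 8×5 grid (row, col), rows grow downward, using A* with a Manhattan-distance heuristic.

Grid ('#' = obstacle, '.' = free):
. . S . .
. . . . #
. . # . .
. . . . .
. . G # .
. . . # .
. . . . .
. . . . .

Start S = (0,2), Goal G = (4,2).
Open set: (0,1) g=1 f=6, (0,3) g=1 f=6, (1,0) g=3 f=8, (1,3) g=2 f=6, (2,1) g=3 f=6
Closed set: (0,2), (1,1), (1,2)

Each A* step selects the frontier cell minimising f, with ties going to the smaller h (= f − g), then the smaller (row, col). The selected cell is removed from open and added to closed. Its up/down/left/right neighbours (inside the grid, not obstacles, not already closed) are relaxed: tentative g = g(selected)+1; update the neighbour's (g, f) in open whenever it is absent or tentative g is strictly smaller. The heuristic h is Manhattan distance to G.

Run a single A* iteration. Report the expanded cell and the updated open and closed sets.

step 1: expand (2,1) (f=6, h=3) → closed; open now [(0,1) g=1 f=6, (0,3) g=1 f=6, (1,0) g=3 f=8, (1,3) g=2 f=6, (2,0) g=4 f=8, (3,1) g=4 f=6]

expanded=(2,1); open=[(0,1) g=1 f=6, (0,3) g=1 f=6, (1,0) g=3 f=8, (1,3) g=2 f=6, (2,0) g=4 f=8, (3,1) g=4 f=6]; closed=[(0,2), (1,1), (1,2), (2,1)]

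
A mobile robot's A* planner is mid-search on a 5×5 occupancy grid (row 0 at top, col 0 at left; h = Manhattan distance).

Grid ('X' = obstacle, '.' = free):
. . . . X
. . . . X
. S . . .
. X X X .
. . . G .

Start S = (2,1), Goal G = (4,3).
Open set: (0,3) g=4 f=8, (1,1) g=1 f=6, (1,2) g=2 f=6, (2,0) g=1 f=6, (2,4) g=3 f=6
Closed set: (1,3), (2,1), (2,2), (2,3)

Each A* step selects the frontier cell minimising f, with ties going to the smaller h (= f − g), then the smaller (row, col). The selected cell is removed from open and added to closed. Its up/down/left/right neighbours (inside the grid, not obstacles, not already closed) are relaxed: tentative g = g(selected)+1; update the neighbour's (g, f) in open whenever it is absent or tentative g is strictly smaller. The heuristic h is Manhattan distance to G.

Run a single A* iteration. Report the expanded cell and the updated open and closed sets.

expanded=(2,4); open=[(0,3) g=4 f=8, (1,1) g=1 f=6, (1,2) g=2 f=6, (2,0) g=1 f=6, (3,4) g=4 f=6]; closed=[(1,3), (2,1), (2,2), (2,3), (2,4)]

step 1: expand (2,4) (f=6, h=3) → closed; open now [(0,3) g=4 f=8, (1,1) g=1 f=6, (1,2) g=2 f=6, (2,0) g=1 f=6, (3,4) g=4 f=6]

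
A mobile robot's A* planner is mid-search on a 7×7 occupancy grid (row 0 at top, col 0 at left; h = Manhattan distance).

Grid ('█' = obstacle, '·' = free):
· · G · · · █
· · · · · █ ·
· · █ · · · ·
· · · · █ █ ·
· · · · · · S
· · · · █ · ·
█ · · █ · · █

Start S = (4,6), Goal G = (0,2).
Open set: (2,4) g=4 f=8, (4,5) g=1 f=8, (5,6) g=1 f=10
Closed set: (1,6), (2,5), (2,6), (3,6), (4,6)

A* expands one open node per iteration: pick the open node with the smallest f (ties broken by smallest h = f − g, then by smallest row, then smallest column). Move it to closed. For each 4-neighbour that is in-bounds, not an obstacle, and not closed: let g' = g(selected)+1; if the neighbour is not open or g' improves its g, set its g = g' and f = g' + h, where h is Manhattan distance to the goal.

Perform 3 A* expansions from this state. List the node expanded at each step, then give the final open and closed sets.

order=[(2,4) → (1,4) → (0,4)]; open=[(0,3) g=7 f=8, (0,5) g=7 f=10, (1,3) g=6 f=8, (2,3) g=5 f=8, (4,5) g=1 f=8, (5,6) g=1 f=10]; closed=[(0,4), (1,4), (1,6), (2,4), (2,5), (2,6), (3,6), (4,6)]

step 1: expand (2,4) (f=8, h=4) → closed; open now [(1,4) g=5 f=8, (2,3) g=5 f=8, (4,5) g=1 f=8, (5,6) g=1 f=10]
step 2: expand (1,4) (f=8, h=3) → closed; open now [(0,4) g=6 f=8, (1,3) g=6 f=8, (2,3) g=5 f=8, (4,5) g=1 f=8, (5,6) g=1 f=10]
step 3: expand (0,4) (f=8, h=2) → closed; open now [(0,3) g=7 f=8, (0,5) g=7 f=10, (1,3) g=6 f=8, (2,3) g=5 f=8, (4,5) g=1 f=8, (5,6) g=1 f=10]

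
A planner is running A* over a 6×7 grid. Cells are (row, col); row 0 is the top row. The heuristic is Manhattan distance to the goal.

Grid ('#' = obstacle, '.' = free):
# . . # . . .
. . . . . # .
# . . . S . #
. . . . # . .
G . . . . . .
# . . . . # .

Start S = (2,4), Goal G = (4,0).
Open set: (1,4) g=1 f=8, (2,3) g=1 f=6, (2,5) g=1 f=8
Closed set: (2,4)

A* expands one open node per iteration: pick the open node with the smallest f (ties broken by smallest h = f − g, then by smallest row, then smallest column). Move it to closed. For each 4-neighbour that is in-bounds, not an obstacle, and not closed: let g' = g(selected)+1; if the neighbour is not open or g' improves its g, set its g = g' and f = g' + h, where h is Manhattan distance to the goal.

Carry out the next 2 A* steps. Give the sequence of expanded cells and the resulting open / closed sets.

order=[(2,3) → (2,2)]; open=[(1,2) g=3 f=8, (1,3) g=2 f=8, (1,4) g=1 f=8, (2,1) g=3 f=6, (2,5) g=1 f=8, (3,2) g=3 f=6, (3,3) g=2 f=6]; closed=[(2,2), (2,3), (2,4)]

step 1: expand (2,3) (f=6, h=5) → closed; open now [(1,3) g=2 f=8, (1,4) g=1 f=8, (2,2) g=2 f=6, (2,5) g=1 f=8, (3,3) g=2 f=6]
step 2: expand (2,2) (f=6, h=4) → closed; open now [(1,2) g=3 f=8, (1,3) g=2 f=8, (1,4) g=1 f=8, (2,1) g=3 f=6, (2,5) g=1 f=8, (3,2) g=3 f=6, (3,3) g=2 f=6]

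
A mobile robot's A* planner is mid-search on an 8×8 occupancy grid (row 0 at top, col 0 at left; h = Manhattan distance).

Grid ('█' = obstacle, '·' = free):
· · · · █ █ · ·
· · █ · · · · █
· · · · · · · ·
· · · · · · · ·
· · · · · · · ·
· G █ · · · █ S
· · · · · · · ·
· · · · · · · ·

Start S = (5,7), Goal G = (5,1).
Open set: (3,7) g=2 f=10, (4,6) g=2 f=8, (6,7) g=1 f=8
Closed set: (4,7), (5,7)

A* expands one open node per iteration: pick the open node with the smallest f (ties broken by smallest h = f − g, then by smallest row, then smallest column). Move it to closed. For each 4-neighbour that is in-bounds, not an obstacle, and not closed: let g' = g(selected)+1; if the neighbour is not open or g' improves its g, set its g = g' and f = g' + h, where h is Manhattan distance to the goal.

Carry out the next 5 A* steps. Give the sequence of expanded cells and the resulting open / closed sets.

order=[(4,6) → (4,5) → (4,4) → (4,3) → (4,2)]; open=[(3,2) g=7 f=10, (3,3) g=6 f=10, (3,4) g=5 f=10, (3,5) g=4 f=10, (3,6) g=3 f=10, (3,7) g=2 f=10, (4,1) g=7 f=8, (5,3) g=6 f=8, (5,4) g=5 f=8, (5,5) g=4 f=8, (6,7) g=1 f=8]; closed=[(4,2), (4,3), (4,4), (4,5), (4,6), (4,7), (5,7)]

step 1: expand (4,6) (f=8, h=6) → closed; open now [(3,6) g=3 f=10, (3,7) g=2 f=10, (4,5) g=3 f=8, (6,7) g=1 f=8]
step 2: expand (4,5) (f=8, h=5) → closed; open now [(3,5) g=4 f=10, (3,6) g=3 f=10, (3,7) g=2 f=10, (4,4) g=4 f=8, (5,5) g=4 f=8, (6,7) g=1 f=8]
step 3: expand (4,4) (f=8, h=4) → closed; open now [(3,4) g=5 f=10, (3,5) g=4 f=10, (3,6) g=3 f=10, (3,7) g=2 f=10, (4,3) g=5 f=8, (5,4) g=5 f=8, (5,5) g=4 f=8, (6,7) g=1 f=8]
step 4: expand (4,3) (f=8, h=3) → closed; open now [(3,3) g=6 f=10, (3,4) g=5 f=10, (3,5) g=4 f=10, (3,6) g=3 f=10, (3,7) g=2 f=10, (4,2) g=6 f=8, (5,3) g=6 f=8, (5,4) g=5 f=8, (5,5) g=4 f=8, (6,7) g=1 f=8]
step 5: expand (4,2) (f=8, h=2) → closed; open now [(3,2) g=7 f=10, (3,3) g=6 f=10, (3,4) g=5 f=10, (3,5) g=4 f=10, (3,6) g=3 f=10, (3,7) g=2 f=10, (4,1) g=7 f=8, (5,3) g=6 f=8, (5,4) g=5 f=8, (5,5) g=4 f=8, (6,7) g=1 f=8]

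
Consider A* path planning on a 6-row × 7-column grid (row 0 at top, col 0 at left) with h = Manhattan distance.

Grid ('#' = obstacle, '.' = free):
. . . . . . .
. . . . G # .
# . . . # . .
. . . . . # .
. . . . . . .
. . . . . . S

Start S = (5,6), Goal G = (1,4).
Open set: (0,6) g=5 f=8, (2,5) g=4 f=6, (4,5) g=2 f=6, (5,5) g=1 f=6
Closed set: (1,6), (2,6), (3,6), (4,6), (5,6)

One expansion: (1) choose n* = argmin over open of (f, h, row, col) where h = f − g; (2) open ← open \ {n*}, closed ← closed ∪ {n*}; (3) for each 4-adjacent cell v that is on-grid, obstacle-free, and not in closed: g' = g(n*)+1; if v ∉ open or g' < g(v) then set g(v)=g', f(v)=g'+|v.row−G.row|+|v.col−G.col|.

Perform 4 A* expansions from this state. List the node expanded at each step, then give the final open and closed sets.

order=[(2,5) → (4,5) → (4,4) → (3,4)]; open=[(0,6) g=5 f=8, (3,3) g=5 f=8, (4,3) g=4 f=8, (5,4) g=4 f=8, (5,5) g=1 f=6]; closed=[(1,6), (2,5), (2,6), (3,4), (3,6), (4,4), (4,5), (4,6), (5,6)]

step 1: expand (2,5) (f=6, h=2) → closed; open now [(0,6) g=5 f=8, (4,5) g=2 f=6, (5,5) g=1 f=6]
step 2: expand (4,5) (f=6, h=4) → closed; open now [(0,6) g=5 f=8, (4,4) g=3 f=6, (5,5) g=1 f=6]
step 3: expand (4,4) (f=6, h=3) → closed; open now [(0,6) g=5 f=8, (3,4) g=4 f=6, (4,3) g=4 f=8, (5,4) g=4 f=8, (5,5) g=1 f=6]
step 4: expand (3,4) (f=6, h=2) → closed; open now [(0,6) g=5 f=8, (3,3) g=5 f=8, (4,3) g=4 f=8, (5,4) g=4 f=8, (5,5) g=1 f=6]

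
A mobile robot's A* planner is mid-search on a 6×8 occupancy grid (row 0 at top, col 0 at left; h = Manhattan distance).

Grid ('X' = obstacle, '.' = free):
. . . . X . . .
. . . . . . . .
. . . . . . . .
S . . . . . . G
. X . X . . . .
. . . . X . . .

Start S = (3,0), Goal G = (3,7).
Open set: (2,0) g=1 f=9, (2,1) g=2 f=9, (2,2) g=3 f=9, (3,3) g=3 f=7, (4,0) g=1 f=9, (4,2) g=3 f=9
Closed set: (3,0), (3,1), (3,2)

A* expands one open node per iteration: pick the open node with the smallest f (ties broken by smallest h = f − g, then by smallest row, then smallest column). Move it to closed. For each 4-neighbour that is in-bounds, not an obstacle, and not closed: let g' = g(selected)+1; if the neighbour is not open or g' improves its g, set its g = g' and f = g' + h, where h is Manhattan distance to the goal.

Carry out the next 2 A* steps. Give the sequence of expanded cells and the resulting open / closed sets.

order=[(3,3) → (3,4)]; open=[(2,0) g=1 f=9, (2,1) g=2 f=9, (2,2) g=3 f=9, (2,3) g=4 f=9, (2,4) g=5 f=9, (3,5) g=5 f=7, (4,0) g=1 f=9, (4,2) g=3 f=9, (4,4) g=5 f=9]; closed=[(3,0), (3,1), (3,2), (3,3), (3,4)]

step 1: expand (3,3) (f=7, h=4) → closed; open now [(2,0) g=1 f=9, (2,1) g=2 f=9, (2,2) g=3 f=9, (2,3) g=4 f=9, (3,4) g=4 f=7, (4,0) g=1 f=9, (4,2) g=3 f=9]
step 2: expand (3,4) (f=7, h=3) → closed; open now [(2,0) g=1 f=9, (2,1) g=2 f=9, (2,2) g=3 f=9, (2,3) g=4 f=9, (2,4) g=5 f=9, (3,5) g=5 f=7, (4,0) g=1 f=9, (4,2) g=3 f=9, (4,4) g=5 f=9]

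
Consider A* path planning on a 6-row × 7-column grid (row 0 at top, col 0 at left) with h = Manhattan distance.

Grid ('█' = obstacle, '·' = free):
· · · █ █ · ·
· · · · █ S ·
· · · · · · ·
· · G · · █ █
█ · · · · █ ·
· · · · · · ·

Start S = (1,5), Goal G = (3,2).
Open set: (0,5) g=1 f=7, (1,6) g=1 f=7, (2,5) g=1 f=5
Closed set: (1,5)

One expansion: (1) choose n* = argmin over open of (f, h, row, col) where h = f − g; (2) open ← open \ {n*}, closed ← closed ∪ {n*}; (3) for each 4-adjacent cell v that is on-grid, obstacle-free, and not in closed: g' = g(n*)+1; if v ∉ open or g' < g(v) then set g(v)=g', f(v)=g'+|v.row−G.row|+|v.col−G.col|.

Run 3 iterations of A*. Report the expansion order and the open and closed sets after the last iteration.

step 1: expand (2,5) (f=5, h=4) → closed; open now [(0,5) g=1 f=7, (1,6) g=1 f=7, (2,4) g=2 f=5, (2,6) g=2 f=7]
step 2: expand (2,4) (f=5, h=3) → closed; open now [(0,5) g=1 f=7, (1,6) g=1 f=7, (2,3) g=3 f=5, (2,6) g=2 f=7, (3,4) g=3 f=5]
step 3: expand (2,3) (f=5, h=2) → closed; open now [(0,5) g=1 f=7, (1,3) g=4 f=7, (1,6) g=1 f=7, (2,2) g=4 f=5, (2,6) g=2 f=7, (3,3) g=4 f=5, (3,4) g=3 f=5]

order=[(2,5) → (2,4) → (2,3)]; open=[(0,5) g=1 f=7, (1,3) g=4 f=7, (1,6) g=1 f=7, (2,2) g=4 f=5, (2,6) g=2 f=7, (3,3) g=4 f=5, (3,4) g=3 f=5]; closed=[(1,5), (2,3), (2,4), (2,5)]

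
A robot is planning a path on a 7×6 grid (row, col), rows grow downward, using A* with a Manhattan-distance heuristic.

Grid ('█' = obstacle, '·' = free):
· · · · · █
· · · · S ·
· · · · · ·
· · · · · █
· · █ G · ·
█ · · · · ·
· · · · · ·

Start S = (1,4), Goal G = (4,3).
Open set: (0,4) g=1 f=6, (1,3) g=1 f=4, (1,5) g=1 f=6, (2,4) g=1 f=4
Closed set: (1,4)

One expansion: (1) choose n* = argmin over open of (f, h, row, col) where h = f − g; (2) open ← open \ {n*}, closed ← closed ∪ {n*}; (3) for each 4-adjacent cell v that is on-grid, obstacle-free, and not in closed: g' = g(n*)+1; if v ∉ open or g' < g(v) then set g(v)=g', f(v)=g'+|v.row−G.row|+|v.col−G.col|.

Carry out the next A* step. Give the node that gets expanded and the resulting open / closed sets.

expanded=(1,3); open=[(0,3) g=2 f=6, (0,4) g=1 f=6, (1,2) g=2 f=6, (1,5) g=1 f=6, (2,3) g=2 f=4, (2,4) g=1 f=4]; closed=[(1,3), (1,4)]

step 1: expand (1,3) (f=4, h=3) → closed; open now [(0,3) g=2 f=6, (0,4) g=1 f=6, (1,2) g=2 f=6, (1,5) g=1 f=6, (2,3) g=2 f=4, (2,4) g=1 f=4]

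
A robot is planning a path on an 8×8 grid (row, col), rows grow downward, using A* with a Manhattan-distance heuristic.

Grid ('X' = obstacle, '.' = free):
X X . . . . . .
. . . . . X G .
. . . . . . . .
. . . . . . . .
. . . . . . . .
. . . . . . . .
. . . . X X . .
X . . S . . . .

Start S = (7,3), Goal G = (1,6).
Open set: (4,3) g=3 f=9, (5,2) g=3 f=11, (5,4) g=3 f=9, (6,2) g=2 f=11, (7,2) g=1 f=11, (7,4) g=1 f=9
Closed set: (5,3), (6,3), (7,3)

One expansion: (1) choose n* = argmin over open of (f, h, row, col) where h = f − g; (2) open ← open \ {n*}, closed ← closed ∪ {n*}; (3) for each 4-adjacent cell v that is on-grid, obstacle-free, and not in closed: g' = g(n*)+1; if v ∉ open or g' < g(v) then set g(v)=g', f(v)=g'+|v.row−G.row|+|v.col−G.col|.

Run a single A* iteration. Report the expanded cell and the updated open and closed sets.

step 1: expand (4,3) (f=9, h=6) → closed; open now [(3,3) g=4 f=9, (4,2) g=4 f=11, (4,4) g=4 f=9, (5,2) g=3 f=11, (5,4) g=3 f=9, (6,2) g=2 f=11, (7,2) g=1 f=11, (7,4) g=1 f=9]

expanded=(4,3); open=[(3,3) g=4 f=9, (4,2) g=4 f=11, (4,4) g=4 f=9, (5,2) g=3 f=11, (5,4) g=3 f=9, (6,2) g=2 f=11, (7,2) g=1 f=11, (7,4) g=1 f=9]; closed=[(4,3), (5,3), (6,3), (7,3)]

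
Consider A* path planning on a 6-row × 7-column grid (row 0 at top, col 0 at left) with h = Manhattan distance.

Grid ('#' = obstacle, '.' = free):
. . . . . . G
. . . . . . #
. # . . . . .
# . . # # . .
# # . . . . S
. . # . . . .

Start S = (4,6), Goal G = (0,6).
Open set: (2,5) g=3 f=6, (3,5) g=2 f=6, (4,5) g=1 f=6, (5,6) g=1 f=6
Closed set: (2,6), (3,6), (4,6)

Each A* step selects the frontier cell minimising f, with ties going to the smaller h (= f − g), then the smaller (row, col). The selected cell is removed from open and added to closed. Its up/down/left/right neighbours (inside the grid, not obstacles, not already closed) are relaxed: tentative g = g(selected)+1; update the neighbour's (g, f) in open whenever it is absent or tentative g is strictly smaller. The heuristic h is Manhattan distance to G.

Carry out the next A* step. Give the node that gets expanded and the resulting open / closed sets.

step 1: expand (2,5) (f=6, h=3) → closed; open now [(1,5) g=4 f=6, (2,4) g=4 f=8, (3,5) g=2 f=6, (4,5) g=1 f=6, (5,6) g=1 f=6]

expanded=(2,5); open=[(1,5) g=4 f=6, (2,4) g=4 f=8, (3,5) g=2 f=6, (4,5) g=1 f=6, (5,6) g=1 f=6]; closed=[(2,5), (2,6), (3,6), (4,6)]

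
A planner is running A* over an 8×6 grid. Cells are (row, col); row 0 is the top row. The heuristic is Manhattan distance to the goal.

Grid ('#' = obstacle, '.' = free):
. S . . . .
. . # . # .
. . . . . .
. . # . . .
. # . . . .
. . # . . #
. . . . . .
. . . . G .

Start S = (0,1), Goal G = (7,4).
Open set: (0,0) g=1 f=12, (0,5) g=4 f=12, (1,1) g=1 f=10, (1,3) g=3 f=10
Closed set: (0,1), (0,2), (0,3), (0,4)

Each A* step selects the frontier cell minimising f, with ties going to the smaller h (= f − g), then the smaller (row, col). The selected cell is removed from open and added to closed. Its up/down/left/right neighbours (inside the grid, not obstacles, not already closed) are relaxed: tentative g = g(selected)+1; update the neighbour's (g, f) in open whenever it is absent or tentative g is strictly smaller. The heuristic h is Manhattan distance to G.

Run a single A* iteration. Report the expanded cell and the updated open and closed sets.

expanded=(1,3); open=[(0,0) g=1 f=12, (0,5) g=4 f=12, (1,1) g=1 f=10, (2,3) g=4 f=10]; closed=[(0,1), (0,2), (0,3), (0,4), (1,3)]

step 1: expand (1,3) (f=10, h=7) → closed; open now [(0,0) g=1 f=12, (0,5) g=4 f=12, (1,1) g=1 f=10, (2,3) g=4 f=10]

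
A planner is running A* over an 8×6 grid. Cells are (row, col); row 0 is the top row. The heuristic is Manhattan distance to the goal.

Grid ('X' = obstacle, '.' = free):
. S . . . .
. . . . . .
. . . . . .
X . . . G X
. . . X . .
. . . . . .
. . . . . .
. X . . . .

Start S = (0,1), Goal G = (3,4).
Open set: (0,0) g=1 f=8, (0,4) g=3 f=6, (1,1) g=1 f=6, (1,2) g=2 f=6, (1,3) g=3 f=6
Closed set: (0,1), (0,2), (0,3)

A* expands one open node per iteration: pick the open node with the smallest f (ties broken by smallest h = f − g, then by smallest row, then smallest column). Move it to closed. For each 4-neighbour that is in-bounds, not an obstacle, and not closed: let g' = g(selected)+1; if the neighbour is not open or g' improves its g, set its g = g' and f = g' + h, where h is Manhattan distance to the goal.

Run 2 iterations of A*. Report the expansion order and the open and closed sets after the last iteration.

step 1: expand (0,4) (f=6, h=3) → closed; open now [(0,0) g=1 f=8, (0,5) g=4 f=8, (1,1) g=1 f=6, (1,2) g=2 f=6, (1,3) g=3 f=6, (1,4) g=4 f=6]
step 2: expand (1,4) (f=6, h=2) → closed; open now [(0,0) g=1 f=8, (0,5) g=4 f=8, (1,1) g=1 f=6, (1,2) g=2 f=6, (1,3) g=3 f=6, (1,5) g=5 f=8, (2,4) g=5 f=6]

order=[(0,4) → (1,4)]; open=[(0,0) g=1 f=8, (0,5) g=4 f=8, (1,1) g=1 f=6, (1,2) g=2 f=6, (1,3) g=3 f=6, (1,5) g=5 f=8, (2,4) g=5 f=6]; closed=[(0,1), (0,2), (0,3), (0,4), (1,4)]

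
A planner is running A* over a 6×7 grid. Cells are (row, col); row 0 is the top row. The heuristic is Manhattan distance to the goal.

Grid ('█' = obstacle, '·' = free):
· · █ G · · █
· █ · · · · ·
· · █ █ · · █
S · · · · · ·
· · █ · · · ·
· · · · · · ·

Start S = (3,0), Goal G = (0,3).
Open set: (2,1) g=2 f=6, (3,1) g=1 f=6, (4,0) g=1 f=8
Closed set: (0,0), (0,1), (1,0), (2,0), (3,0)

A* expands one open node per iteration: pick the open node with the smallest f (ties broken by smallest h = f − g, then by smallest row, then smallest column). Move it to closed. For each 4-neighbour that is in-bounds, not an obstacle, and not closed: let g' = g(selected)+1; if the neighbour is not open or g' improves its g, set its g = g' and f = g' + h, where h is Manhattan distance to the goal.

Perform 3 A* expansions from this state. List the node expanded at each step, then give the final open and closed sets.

order=[(2,1) → (3,1) → (3,2)]; open=[(3,3) g=3 f=6, (4,0) g=1 f=8, (4,1) g=2 f=8]; closed=[(0,0), (0,1), (1,0), (2,0), (2,1), (3,0), (3,1), (3,2)]

step 1: expand (2,1) (f=6, h=4) → closed; open now [(3,1) g=1 f=6, (4,0) g=1 f=8]
step 2: expand (3,1) (f=6, h=5) → closed; open now [(3,2) g=2 f=6, (4,0) g=1 f=8, (4,1) g=2 f=8]
step 3: expand (3,2) (f=6, h=4) → closed; open now [(3,3) g=3 f=6, (4,0) g=1 f=8, (4,1) g=2 f=8]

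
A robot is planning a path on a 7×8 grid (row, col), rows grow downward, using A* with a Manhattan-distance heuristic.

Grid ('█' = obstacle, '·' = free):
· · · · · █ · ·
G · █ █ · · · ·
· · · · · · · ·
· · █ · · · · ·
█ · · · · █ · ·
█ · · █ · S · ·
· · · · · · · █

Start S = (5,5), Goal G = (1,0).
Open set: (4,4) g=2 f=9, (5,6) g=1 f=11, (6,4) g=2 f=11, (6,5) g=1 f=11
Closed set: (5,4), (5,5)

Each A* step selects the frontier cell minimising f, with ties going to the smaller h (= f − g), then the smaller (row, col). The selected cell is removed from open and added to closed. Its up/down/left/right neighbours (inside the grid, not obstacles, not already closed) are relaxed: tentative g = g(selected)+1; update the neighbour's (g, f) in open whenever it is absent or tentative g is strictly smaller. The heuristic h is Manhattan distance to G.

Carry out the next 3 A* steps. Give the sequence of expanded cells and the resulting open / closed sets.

step 1: expand (4,4) (f=9, h=7) → closed; open now [(3,4) g=3 f=9, (4,3) g=3 f=9, (5,6) g=1 f=11, (6,4) g=2 f=11, (6,5) g=1 f=11]
step 2: expand (3,4) (f=9, h=6) → closed; open now [(2,4) g=4 f=9, (3,3) g=4 f=9, (3,5) g=4 f=11, (4,3) g=3 f=9, (5,6) g=1 f=11, (6,4) g=2 f=11, (6,5) g=1 f=11]
step 3: expand (2,4) (f=9, h=5) → closed; open now [(1,4) g=5 f=9, (2,3) g=5 f=9, (2,5) g=5 f=11, (3,3) g=4 f=9, (3,5) g=4 f=11, (4,3) g=3 f=9, (5,6) g=1 f=11, (6,4) g=2 f=11, (6,5) g=1 f=11]

order=[(4,4) → (3,4) → (2,4)]; open=[(1,4) g=5 f=9, (2,3) g=5 f=9, (2,5) g=5 f=11, (3,3) g=4 f=9, (3,5) g=4 f=11, (4,3) g=3 f=9, (5,6) g=1 f=11, (6,4) g=2 f=11, (6,5) g=1 f=11]; closed=[(2,4), (3,4), (4,4), (5,4), (5,5)]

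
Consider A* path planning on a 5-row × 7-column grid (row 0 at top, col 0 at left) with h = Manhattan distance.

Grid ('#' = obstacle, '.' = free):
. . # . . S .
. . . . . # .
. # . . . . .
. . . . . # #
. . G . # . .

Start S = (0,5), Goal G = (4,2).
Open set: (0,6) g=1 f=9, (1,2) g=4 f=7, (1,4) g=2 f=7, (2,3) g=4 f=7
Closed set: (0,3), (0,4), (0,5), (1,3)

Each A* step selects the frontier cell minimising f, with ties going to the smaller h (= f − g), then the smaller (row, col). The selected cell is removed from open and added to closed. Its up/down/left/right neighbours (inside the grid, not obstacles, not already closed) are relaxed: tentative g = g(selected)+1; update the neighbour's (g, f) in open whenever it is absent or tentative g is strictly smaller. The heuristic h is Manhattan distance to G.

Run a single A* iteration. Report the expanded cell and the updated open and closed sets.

step 1: expand (1,2) (f=7, h=3) → closed; open now [(0,6) g=1 f=9, (1,1) g=5 f=9, (1,4) g=2 f=7, (2,2) g=5 f=7, (2,3) g=4 f=7]

expanded=(1,2); open=[(0,6) g=1 f=9, (1,1) g=5 f=9, (1,4) g=2 f=7, (2,2) g=5 f=7, (2,3) g=4 f=7]; closed=[(0,3), (0,4), (0,5), (1,2), (1,3)]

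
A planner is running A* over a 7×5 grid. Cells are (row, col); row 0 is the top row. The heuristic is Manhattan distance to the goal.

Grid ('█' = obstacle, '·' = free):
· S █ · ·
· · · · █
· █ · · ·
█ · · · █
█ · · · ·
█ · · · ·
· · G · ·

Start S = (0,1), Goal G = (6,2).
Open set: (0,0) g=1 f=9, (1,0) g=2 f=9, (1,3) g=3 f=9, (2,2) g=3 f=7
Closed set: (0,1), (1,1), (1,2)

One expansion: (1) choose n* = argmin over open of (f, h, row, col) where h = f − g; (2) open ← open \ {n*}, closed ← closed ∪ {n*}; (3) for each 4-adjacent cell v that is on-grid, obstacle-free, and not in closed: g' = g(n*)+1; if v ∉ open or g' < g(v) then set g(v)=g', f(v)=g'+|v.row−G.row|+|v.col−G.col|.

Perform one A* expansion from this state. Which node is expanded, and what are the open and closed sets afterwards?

expanded=(2,2); open=[(0,0) g=1 f=9, (1,0) g=2 f=9, (1,3) g=3 f=9, (2,3) g=4 f=9, (3,2) g=4 f=7]; closed=[(0,1), (1,1), (1,2), (2,2)]

step 1: expand (2,2) (f=7, h=4) → closed; open now [(0,0) g=1 f=9, (1,0) g=2 f=9, (1,3) g=3 f=9, (2,3) g=4 f=9, (3,2) g=4 f=7]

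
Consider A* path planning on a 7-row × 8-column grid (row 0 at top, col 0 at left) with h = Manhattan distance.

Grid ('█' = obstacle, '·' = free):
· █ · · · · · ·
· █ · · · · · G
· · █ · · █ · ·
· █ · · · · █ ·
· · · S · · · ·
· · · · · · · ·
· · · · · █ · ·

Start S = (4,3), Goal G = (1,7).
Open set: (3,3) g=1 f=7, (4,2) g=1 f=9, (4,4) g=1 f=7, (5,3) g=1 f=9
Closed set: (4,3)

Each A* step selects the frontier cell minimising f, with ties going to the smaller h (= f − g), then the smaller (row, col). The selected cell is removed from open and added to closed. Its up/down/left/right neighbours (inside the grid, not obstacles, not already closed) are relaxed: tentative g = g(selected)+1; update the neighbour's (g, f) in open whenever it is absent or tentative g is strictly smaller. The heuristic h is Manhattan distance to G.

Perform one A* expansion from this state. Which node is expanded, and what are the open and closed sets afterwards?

expanded=(3,3); open=[(2,3) g=2 f=7, (3,2) g=2 f=9, (3,4) g=2 f=7, (4,2) g=1 f=9, (4,4) g=1 f=7, (5,3) g=1 f=9]; closed=[(3,3), (4,3)]

step 1: expand (3,3) (f=7, h=6) → closed; open now [(2,3) g=2 f=7, (3,2) g=2 f=9, (3,4) g=2 f=7, (4,2) g=1 f=9, (4,4) g=1 f=7, (5,3) g=1 f=9]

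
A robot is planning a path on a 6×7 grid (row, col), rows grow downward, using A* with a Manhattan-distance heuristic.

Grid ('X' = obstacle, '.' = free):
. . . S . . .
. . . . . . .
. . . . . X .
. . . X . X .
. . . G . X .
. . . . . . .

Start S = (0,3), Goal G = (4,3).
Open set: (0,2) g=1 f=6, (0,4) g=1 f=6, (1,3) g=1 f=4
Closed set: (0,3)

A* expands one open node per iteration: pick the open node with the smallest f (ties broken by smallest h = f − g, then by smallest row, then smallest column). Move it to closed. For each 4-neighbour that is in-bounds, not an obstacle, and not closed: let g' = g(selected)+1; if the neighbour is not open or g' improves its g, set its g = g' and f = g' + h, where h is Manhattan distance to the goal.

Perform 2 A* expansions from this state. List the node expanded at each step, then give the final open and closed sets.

step 1: expand (1,3) (f=4, h=3) → closed; open now [(0,2) g=1 f=6, (0,4) g=1 f=6, (1,2) g=2 f=6, (1,4) g=2 f=6, (2,3) g=2 f=4]
step 2: expand (2,3) (f=4, h=2) → closed; open now [(0,2) g=1 f=6, (0,4) g=1 f=6, (1,2) g=2 f=6, (1,4) g=2 f=6, (2,2) g=3 f=6, (2,4) g=3 f=6]

order=[(1,3) → (2,3)]; open=[(0,2) g=1 f=6, (0,4) g=1 f=6, (1,2) g=2 f=6, (1,4) g=2 f=6, (2,2) g=3 f=6, (2,4) g=3 f=6]; closed=[(0,3), (1,3), (2,3)]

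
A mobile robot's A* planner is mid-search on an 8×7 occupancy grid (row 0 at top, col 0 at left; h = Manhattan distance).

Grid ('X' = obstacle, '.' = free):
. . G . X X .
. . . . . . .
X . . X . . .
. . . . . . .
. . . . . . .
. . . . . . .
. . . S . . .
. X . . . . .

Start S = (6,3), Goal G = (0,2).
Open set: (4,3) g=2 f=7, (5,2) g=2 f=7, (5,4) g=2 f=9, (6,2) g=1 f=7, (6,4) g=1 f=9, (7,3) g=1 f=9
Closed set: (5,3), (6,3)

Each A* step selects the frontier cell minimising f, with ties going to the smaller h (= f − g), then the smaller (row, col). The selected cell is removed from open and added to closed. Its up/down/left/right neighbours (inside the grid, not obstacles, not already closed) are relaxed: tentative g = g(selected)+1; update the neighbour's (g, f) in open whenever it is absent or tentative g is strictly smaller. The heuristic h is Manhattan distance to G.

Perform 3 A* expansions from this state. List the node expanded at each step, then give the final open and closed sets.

step 1: expand (4,3) (f=7, h=5) → closed; open now [(3,3) g=3 f=7, (4,2) g=3 f=7, (4,4) g=3 f=9, (5,2) g=2 f=7, (5,4) g=2 f=9, (6,2) g=1 f=7, (6,4) g=1 f=9, (7,3) g=1 f=9]
step 2: expand (3,3) (f=7, h=4) → closed; open now [(3,2) g=4 f=7, (3,4) g=4 f=9, (4,2) g=3 f=7, (4,4) g=3 f=9, (5,2) g=2 f=7, (5,4) g=2 f=9, (6,2) g=1 f=7, (6,4) g=1 f=9, (7,3) g=1 f=9]
step 3: expand (3,2) (f=7, h=3) → closed; open now [(2,2) g=5 f=7, (3,1) g=5 f=9, (3,4) g=4 f=9, (4,2) g=3 f=7, (4,4) g=3 f=9, (5,2) g=2 f=7, (5,4) g=2 f=9, (6,2) g=1 f=7, (6,4) g=1 f=9, (7,3) g=1 f=9]

order=[(4,3) → (3,3) → (3,2)]; open=[(2,2) g=5 f=7, (3,1) g=5 f=9, (3,4) g=4 f=9, (4,2) g=3 f=7, (4,4) g=3 f=9, (5,2) g=2 f=7, (5,4) g=2 f=9, (6,2) g=1 f=7, (6,4) g=1 f=9, (7,3) g=1 f=9]; closed=[(3,2), (3,3), (4,3), (5,3), (6,3)]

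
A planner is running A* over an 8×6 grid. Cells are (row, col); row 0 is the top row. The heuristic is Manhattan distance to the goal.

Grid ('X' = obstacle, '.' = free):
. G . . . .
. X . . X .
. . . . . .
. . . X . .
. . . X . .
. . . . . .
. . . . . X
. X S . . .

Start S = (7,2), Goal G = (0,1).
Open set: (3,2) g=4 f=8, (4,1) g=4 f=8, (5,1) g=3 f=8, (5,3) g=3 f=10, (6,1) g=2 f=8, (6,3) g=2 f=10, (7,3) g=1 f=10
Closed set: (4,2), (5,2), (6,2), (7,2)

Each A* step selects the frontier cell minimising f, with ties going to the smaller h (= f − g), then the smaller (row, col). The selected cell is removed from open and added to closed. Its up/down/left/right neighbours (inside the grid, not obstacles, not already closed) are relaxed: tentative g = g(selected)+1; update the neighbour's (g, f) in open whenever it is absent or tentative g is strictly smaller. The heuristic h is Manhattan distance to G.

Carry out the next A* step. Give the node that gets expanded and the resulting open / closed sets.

expanded=(3,2); open=[(2,2) g=5 f=8, (3,1) g=5 f=8, (4,1) g=4 f=8, (5,1) g=3 f=8, (5,3) g=3 f=10, (6,1) g=2 f=8, (6,3) g=2 f=10, (7,3) g=1 f=10]; closed=[(3,2), (4,2), (5,2), (6,2), (7,2)]

step 1: expand (3,2) (f=8, h=4) → closed; open now [(2,2) g=5 f=8, (3,1) g=5 f=8, (4,1) g=4 f=8, (5,1) g=3 f=8, (5,3) g=3 f=10, (6,1) g=2 f=8, (6,3) g=2 f=10, (7,3) g=1 f=10]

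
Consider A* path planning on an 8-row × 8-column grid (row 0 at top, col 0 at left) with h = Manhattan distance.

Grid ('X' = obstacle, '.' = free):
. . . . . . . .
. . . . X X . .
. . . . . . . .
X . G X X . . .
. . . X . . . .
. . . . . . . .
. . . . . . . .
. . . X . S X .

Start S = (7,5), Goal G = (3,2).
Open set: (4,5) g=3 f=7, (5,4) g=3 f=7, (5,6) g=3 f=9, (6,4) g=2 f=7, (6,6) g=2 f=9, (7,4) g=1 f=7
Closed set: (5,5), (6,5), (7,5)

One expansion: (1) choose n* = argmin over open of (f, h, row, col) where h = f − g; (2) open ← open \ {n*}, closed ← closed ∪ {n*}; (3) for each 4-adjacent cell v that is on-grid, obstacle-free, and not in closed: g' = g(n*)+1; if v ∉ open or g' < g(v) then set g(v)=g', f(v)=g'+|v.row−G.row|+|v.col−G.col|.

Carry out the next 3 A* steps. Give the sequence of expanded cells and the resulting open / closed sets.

order=[(4,5) → (3,5) → (4,4)]; open=[(2,5) g=5 f=9, (3,6) g=5 f=9, (4,6) g=4 f=9, (5,4) g=3 f=7, (5,6) g=3 f=9, (6,4) g=2 f=7, (6,6) g=2 f=9, (7,4) g=1 f=7]; closed=[(3,5), (4,4), (4,5), (5,5), (6,5), (7,5)]

step 1: expand (4,5) (f=7, h=4) → closed; open now [(3,5) g=4 f=7, (4,4) g=4 f=7, (4,6) g=4 f=9, (5,4) g=3 f=7, (5,6) g=3 f=9, (6,4) g=2 f=7, (6,6) g=2 f=9, (7,4) g=1 f=7]
step 2: expand (3,5) (f=7, h=3) → closed; open now [(2,5) g=5 f=9, (3,6) g=5 f=9, (4,4) g=4 f=7, (4,6) g=4 f=9, (5,4) g=3 f=7, (5,6) g=3 f=9, (6,4) g=2 f=7, (6,6) g=2 f=9, (7,4) g=1 f=7]
step 3: expand (4,4) (f=7, h=3) → closed; open now [(2,5) g=5 f=9, (3,6) g=5 f=9, (4,6) g=4 f=9, (5,4) g=3 f=7, (5,6) g=3 f=9, (6,4) g=2 f=7, (6,6) g=2 f=9, (7,4) g=1 f=7]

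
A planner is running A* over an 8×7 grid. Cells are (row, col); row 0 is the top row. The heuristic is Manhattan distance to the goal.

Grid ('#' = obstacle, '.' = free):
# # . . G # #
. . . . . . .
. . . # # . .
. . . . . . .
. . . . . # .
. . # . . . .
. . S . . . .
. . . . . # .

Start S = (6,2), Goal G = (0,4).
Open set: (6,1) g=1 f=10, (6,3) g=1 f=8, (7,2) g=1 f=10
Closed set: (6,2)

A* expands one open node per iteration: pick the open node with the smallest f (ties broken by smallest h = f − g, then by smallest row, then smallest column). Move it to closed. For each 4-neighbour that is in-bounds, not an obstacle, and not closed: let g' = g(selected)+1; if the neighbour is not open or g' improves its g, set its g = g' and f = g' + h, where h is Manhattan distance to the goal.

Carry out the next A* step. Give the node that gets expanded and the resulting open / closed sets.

expanded=(6,3); open=[(5,3) g=2 f=8, (6,1) g=1 f=10, (6,4) g=2 f=8, (7,2) g=1 f=10, (7,3) g=2 f=10]; closed=[(6,2), (6,3)]

step 1: expand (6,3) (f=8, h=7) → closed; open now [(5,3) g=2 f=8, (6,1) g=1 f=10, (6,4) g=2 f=8, (7,2) g=1 f=10, (7,3) g=2 f=10]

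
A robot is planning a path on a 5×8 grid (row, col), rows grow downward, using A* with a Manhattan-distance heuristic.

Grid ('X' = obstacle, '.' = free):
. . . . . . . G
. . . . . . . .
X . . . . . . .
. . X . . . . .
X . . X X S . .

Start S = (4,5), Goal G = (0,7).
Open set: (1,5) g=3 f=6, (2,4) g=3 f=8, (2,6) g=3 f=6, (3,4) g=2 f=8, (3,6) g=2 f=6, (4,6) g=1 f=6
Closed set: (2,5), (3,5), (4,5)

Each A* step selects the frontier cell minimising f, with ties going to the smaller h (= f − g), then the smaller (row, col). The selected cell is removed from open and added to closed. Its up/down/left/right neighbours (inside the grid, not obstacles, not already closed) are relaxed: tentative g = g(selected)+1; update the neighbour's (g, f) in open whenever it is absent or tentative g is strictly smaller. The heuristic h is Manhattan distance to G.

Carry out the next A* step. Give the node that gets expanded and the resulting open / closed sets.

step 1: expand (1,5) (f=6, h=3) → closed; open now [(0,5) g=4 f=6, (1,4) g=4 f=8, (1,6) g=4 f=6, (2,4) g=3 f=8, (2,6) g=3 f=6, (3,4) g=2 f=8, (3,6) g=2 f=6, (4,6) g=1 f=6]

expanded=(1,5); open=[(0,5) g=4 f=6, (1,4) g=4 f=8, (1,6) g=4 f=6, (2,4) g=3 f=8, (2,6) g=3 f=6, (3,4) g=2 f=8, (3,6) g=2 f=6, (4,6) g=1 f=6]; closed=[(1,5), (2,5), (3,5), (4,5)]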